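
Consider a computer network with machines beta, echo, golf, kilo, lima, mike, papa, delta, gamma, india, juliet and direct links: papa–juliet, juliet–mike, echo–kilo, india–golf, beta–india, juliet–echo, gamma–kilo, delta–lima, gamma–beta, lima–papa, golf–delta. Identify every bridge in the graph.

The edges on the cycle gamma-beta-india-golf-delta-lima-papa-juliet-echo-kilo-gamma are not bridges since each lies on that cycle.
But removing mike–juliet disconnects mike from juliet — this is a bridge.

juliet-mike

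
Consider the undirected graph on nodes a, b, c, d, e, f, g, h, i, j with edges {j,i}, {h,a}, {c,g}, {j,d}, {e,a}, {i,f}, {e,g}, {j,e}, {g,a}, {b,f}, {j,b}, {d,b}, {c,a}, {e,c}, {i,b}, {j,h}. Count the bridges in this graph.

The edges on the cycle j-i-f-b-j are not bridges since each lies on that cycle.
Every edge lies on some cycle, so there are no bridges.

0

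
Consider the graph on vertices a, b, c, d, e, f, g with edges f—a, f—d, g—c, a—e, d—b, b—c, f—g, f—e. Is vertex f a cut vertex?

Deleting f raises the number of components from 1 to 2, so f is a cut vertex.

Yes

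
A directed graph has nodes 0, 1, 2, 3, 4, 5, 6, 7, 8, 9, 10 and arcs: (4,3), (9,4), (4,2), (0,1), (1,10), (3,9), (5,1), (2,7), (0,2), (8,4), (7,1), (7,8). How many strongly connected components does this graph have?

6

{2, 3, 4, 7, 8, 9} are all mutually reachable — one SCC of size 6.
{0} is an SCC by itself.
{5} is an SCC by itself.
{10} is an SCC by itself.
{6} is an SCC by itself.
(and 1 more singleton SCC)
That gives 6 strongly connected components.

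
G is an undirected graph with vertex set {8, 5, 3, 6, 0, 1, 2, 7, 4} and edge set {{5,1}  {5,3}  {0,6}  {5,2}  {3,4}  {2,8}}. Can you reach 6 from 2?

No

The component containing 2 is {1, 2, 3, 4, 5, 8}, and 6 is not in it.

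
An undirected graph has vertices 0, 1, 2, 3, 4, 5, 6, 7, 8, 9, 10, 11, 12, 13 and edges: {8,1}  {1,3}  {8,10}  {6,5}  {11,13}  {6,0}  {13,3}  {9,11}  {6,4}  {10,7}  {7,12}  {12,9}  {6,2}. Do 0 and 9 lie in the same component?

No

The component containing 0 is {0, 2, 4, 5, 6}, and 9 is not in it.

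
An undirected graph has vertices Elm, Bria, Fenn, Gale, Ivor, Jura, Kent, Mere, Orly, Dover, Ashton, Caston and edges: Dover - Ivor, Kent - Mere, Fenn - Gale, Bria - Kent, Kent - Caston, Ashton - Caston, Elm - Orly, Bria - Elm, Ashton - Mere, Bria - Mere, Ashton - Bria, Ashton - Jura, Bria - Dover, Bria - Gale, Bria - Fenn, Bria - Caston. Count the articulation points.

Removing Elm increases the component count from 1 to 2, so Elm is a cut vertex.
Removing Bria increases the component count from 1 to 4, so Bria is a cut vertex.
Removing Dover increases the component count from 1 to 2, so Dover is a cut vertex.
Likewise Ashton is a cut vertex.
By contrast removing Orly leaves 1 component; it is not a cut vertex. No other vertex is a cut vertex either.

4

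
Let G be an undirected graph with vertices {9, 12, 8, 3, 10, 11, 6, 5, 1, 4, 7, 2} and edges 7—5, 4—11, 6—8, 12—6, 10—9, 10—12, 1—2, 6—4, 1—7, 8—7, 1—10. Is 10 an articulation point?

Yes

Deleting 10 raises the number of components from 2 to 3, so 10 is a cut vertex.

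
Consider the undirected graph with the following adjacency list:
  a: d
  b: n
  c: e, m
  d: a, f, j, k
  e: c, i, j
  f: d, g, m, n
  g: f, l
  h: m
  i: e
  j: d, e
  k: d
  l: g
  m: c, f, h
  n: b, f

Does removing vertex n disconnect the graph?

Yes

Deleting n raises the number of components from 1 to 2, so n is a cut vertex.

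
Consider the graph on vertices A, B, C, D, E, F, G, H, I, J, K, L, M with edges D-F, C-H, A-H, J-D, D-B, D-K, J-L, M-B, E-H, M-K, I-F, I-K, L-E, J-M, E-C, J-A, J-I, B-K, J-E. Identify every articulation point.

Removing J increases the component count from 2 to 3, so J is a cut vertex.
By contrast removing I leaves 2 components; it is not a cut vertex. No other vertex is a cut vertex either.

J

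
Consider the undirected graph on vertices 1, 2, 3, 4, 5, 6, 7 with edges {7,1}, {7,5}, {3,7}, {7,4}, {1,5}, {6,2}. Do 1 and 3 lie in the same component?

Yes

From 1 we can reach 1, 3, 4, 5, 7, which includes 3.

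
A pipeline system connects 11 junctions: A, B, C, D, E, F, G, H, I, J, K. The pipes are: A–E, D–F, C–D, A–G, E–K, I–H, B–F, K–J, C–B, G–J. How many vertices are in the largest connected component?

Starting from H we can reach H, I. That is one component of size 2.
Starting from B we can reach B, C, D, F. That is one component of size 4.
Starting from A we can reach A, E, G, J, K. That is one component of size 5.
The largest has 5 vertices.

5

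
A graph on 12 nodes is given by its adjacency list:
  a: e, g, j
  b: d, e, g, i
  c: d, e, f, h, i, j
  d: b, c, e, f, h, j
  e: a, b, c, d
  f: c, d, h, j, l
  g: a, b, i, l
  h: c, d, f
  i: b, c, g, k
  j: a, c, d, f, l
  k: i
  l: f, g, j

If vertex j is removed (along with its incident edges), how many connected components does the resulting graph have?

With j gone, the remaining components are: {a, b, c, d, e, f, g, h, i, k, l}.
That is 1 component.

1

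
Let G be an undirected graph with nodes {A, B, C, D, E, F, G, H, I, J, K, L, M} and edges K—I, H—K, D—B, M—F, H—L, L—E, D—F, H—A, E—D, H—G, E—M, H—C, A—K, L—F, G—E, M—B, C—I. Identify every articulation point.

H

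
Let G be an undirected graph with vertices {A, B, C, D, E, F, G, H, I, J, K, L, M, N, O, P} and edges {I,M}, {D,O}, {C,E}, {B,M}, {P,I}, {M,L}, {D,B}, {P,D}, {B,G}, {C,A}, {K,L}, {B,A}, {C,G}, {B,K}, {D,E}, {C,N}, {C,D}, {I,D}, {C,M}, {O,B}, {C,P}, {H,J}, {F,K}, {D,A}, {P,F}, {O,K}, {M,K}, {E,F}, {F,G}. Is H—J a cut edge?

Removing H—J leaves no path between H and J: the component count goes from 2 to 3. So it is a bridge.

Yes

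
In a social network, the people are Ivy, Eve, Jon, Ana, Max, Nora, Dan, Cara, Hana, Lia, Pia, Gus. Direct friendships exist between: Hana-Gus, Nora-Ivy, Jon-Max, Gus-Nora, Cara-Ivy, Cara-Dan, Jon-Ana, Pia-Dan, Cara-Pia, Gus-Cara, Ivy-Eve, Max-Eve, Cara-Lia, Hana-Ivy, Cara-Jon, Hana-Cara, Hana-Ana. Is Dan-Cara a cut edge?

After removing Dan-Cara, the path Dan-Pia-Cara still connects them, so the edge is not a bridge.

No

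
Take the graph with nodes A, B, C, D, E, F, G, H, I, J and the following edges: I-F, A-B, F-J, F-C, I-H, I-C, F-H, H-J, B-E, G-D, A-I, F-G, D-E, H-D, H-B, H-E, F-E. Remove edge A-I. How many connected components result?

A and I are still connected via A-B-H-I, so the component count stays at 1.

1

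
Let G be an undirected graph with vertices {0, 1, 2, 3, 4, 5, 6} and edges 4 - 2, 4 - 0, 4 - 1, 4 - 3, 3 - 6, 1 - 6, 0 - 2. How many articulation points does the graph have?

Removing 4 increases the component count from 2 to 3, so 4 is a cut vertex.
By contrast removing 2 leaves 2 components; it is not a cut vertex. No other vertex is a cut vertex either.

1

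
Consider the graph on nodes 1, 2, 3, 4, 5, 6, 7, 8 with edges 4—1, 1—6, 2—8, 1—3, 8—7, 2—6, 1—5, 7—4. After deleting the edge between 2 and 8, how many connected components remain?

2 and 8 are still connected via 2-6-1-4-7-8, so the component count stays at 1.

1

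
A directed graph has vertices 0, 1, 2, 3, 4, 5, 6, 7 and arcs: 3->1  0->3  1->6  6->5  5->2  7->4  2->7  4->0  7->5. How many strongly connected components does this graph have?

1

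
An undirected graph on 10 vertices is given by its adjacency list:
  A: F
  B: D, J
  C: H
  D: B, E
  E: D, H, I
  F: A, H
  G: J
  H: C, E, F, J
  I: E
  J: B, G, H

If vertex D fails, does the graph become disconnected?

Deleting D leaves 1 component (was 1) (its neighbors B, E remain connected to each other), so D is not a cut vertex.

No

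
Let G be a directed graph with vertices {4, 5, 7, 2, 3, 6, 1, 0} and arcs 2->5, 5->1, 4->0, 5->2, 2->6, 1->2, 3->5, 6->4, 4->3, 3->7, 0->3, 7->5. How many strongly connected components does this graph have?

1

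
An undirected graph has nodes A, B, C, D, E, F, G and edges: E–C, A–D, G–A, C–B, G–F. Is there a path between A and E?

No

The component containing A is {A, D, F, G}, and E is not in it.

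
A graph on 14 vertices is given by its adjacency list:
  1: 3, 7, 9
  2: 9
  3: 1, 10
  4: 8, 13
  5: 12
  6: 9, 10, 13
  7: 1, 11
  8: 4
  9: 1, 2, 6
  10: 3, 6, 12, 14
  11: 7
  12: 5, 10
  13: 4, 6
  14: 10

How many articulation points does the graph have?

Removing 1 increases the component count from 1 to 2, so 1 is a cut vertex.
Removing 4 increases the component count from 1 to 2, so 4 is a cut vertex.
Removing 6 increases the component count from 1 to 2, so 6 is a cut vertex.
Likewise 7, 9, 10, 12, 13 are cut vertices.
By contrast removing 5 leaves 1 component; it is not a cut vertex. No other vertex is a cut vertex either.

8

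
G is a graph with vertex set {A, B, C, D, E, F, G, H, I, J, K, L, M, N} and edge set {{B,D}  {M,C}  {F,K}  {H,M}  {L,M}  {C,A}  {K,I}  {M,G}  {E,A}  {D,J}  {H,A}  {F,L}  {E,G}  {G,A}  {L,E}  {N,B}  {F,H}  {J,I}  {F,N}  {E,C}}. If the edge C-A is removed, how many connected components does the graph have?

1

C and A are still connected via C-E-A, so the component count stays at 1.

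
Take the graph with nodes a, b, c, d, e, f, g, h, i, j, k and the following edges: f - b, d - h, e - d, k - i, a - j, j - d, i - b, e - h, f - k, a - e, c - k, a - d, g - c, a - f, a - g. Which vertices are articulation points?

Removing a increases the component count from 1 to 2, so a is a cut vertex.
By contrast removing j leaves 1 component; it is not a cut vertex. No other vertex is a cut vertex either.

a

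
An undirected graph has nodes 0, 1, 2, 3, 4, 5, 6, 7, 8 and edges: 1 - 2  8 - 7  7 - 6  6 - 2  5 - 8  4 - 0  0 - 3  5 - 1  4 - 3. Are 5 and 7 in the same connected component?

Yes

From 5 we can reach 1, 2, 5, 6, 7, 8, which includes 7.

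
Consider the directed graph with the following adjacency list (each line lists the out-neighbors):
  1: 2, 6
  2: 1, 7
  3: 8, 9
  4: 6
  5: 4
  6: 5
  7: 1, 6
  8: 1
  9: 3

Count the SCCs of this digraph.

4

{1, 2, 7} are all mutually reachable — one SCC of size 3.
{4, 5, 6} are all mutually reachable — one SCC of size 3.
{3, 9} are all mutually reachable — one SCC of size 2.
{8} is an SCC by itself.
That gives 4 strongly connected components.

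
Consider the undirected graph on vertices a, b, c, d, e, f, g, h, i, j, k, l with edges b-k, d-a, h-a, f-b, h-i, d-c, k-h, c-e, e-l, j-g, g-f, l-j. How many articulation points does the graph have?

1

Removing h increases the component count from 1 to 2, so h is a cut vertex.
By contrast removing j leaves 1 component; it is not a cut vertex. No other vertex is a cut vertex either.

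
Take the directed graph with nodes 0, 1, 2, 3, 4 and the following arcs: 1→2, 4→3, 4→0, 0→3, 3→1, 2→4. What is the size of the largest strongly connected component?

5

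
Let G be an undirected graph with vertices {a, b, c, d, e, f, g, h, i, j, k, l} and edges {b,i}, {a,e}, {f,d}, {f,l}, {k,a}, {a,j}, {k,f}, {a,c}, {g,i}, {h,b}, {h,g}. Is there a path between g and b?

From g we can reach b, g, h, i, which includes b.

Yes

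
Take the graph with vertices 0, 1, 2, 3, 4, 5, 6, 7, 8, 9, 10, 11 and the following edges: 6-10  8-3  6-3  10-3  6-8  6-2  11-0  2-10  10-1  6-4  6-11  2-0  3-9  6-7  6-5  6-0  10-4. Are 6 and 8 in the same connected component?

Yes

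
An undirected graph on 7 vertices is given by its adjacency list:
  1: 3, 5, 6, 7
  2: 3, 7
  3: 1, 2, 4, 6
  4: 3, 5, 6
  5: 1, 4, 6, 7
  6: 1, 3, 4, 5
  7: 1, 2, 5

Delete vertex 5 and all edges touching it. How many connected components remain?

1

With 5 gone, the remaining components are: {1, 2, 3, 4, 6, 7}.
That is 1 component.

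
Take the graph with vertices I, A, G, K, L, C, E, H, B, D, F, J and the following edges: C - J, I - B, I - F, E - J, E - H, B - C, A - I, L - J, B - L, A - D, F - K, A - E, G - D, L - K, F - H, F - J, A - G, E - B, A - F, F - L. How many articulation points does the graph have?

1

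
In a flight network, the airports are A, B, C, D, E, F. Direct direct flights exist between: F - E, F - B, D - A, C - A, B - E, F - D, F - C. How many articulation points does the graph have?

Removing F increases the component count from 1 to 2, so F is a cut vertex.
By contrast removing C leaves 1 component; it is not a cut vertex. No other vertex is a cut vertex either.

1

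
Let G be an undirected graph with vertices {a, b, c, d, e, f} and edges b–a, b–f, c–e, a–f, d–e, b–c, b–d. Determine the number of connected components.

1

Starting from a we can reach a, b, c, d, e, f. That is one component of size 6.
Total: 1 component.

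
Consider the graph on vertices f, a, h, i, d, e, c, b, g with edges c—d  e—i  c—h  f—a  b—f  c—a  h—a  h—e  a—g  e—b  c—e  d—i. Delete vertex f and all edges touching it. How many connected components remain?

With f gone, the remaining components are: {a, b, c, d, e, g, h, i}.
That is 1 component.

1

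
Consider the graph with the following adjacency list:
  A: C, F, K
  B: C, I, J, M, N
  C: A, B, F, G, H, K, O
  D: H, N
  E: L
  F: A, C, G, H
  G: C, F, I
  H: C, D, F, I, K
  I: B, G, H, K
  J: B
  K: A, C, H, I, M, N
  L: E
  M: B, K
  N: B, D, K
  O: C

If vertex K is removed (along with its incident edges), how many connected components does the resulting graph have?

With K gone, the remaining components are: {E, L}; {A, B, C, D, F, G, H, I, J, M, N, O}.
That is 2 components.

2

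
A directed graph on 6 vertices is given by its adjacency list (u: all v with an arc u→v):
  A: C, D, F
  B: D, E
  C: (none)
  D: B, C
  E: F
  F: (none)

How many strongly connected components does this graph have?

5

{B, D} are all mutually reachable — one SCC of size 2.
{C} is an SCC by itself.
{F} is an SCC by itself.
{E} is an SCC by itself.
{A} is an SCC by itself.
That gives 5 strongly connected components.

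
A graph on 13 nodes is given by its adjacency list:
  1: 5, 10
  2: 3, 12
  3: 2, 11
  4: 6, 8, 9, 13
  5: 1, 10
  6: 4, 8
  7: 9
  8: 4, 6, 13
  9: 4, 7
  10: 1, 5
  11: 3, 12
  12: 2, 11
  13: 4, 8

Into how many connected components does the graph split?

3

Starting from 1 we can reach 1, 5, 10. That is one component of size 3.
Starting from 2 we can reach 2, 3, 11, 12. That is one component of size 4.
Starting from 4 we can reach 4, 6, 7, 8, 9, 13. That is one component of size 6.
Total: 3 components.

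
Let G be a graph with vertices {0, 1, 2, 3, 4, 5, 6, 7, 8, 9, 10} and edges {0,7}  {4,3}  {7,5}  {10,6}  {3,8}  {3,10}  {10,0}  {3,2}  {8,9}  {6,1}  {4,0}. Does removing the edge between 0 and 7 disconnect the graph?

Yes

Removing 0 - 7 leaves no path between 0 and 7: the component count goes from 1 to 2. So it is a bridge.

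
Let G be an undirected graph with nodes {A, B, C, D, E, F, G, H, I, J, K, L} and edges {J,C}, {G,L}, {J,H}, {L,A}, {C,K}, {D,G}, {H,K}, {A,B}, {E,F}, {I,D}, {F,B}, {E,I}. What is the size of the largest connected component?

8

Starting from C we can reach C, H, J, K. That is one component of size 4.
Starting from A we can reach A, B, D, E, F, G, I, L. That is one component of size 8.
The largest has 8 vertices.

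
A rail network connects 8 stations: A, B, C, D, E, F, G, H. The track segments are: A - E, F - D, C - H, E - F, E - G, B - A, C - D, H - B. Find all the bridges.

E-G

The edges on the cycle C-H-B-A-E-F-D-C are not bridges since each lies on that cycle.
But removing E - G disconnects E from G — this is a bridge.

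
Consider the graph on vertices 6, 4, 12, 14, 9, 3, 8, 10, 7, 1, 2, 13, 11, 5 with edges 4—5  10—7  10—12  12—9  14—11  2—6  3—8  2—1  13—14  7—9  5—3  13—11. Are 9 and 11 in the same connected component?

The component containing 9 is {7, 9, 10, 12}, and 11 is not in it.

No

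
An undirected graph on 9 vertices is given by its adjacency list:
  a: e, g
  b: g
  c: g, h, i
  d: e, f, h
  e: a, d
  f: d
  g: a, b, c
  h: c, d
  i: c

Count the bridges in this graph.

The edges on the cycle c-g-a-e-d-h-c are not bridges since each lies on that cycle.
But removing g-b disconnects g from b; removing c-i disconnects c from i; removing d-f disconnects d from f — these are bridges.
That makes 3 bridges.

3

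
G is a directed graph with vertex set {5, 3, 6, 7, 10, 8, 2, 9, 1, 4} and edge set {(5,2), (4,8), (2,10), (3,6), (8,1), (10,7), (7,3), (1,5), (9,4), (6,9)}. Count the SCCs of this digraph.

{1, 2, 3, 4, 5, 6, 7, 8, 9, 10} are all mutually reachable — one SCC of size 10.
That gives 1 strongly connected component.

1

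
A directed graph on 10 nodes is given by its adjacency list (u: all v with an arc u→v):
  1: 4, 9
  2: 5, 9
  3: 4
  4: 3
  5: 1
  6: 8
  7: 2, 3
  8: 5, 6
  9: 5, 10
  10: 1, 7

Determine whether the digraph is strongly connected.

No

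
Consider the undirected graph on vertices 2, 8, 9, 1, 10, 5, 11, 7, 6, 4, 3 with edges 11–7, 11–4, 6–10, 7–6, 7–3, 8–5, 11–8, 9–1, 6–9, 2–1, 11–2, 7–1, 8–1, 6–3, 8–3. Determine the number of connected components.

Starting from 1 we can reach 1, 2, 3, 4, 5, 6, 7, 8, 9, 10, 11. That is one component of size 11.
Total: 1 component.

1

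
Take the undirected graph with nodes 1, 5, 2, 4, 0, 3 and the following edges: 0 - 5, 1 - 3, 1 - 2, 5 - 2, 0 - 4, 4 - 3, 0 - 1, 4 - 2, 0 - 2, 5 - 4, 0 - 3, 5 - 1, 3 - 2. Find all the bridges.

none

The edges on the cycle 0-5-1-0 are not bridges since each lies on that cycle.
Every edge lies on some cycle, so there are no bridges.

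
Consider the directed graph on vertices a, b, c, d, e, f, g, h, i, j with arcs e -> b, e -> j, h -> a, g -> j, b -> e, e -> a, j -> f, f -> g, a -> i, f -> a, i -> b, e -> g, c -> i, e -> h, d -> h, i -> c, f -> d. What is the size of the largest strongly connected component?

{a, b, c, d, e, f, g, h, i, j} are all mutually reachable — one SCC of size 10.
The largest has 10 vertices.

10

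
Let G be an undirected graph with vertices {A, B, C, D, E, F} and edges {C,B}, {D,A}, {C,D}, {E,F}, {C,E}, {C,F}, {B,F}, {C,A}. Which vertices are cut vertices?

Removing C increases the component count from 1 to 2, so C is a cut vertex.
By contrast removing B leaves 1 component; it is not a cut vertex. No other vertex is a cut vertex either.

C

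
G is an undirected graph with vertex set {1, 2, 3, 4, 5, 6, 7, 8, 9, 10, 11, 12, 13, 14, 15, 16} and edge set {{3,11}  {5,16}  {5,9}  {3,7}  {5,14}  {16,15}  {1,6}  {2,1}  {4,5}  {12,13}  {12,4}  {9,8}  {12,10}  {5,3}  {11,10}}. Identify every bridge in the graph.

The edges on the cycle 12-4-5-3-11-10-12 are not bridges since each lies on that cycle.
But removing 5—14 disconnects 5 from 14; removing 7—3 disconnects 7 from 3; removing 9—8 disconnects 9 from 8; removing 5—16 disconnects 5 from 16 — these are bridges.
In total 9 edges are bridges.

1-2, 1-6, 12-13, 14-5, 15-16, 16-5, 3-7, 5-9, 8-9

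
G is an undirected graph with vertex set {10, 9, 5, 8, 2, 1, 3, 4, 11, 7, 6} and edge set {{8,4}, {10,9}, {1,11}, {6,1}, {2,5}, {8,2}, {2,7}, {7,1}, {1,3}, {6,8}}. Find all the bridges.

1-11, 1-3, 10-9, 2-5, 4-8

The edges on the cycle 6-8-2-7-1-6 are not bridges since each lies on that cycle.
But removing 10-9 disconnects 10 from 9; removing 2-5 disconnects 2 from 5; removing 1-11 disconnects 1 from 11; removing 4-8 disconnects 4 from 8 — these are bridges.
In total 5 edges are bridges.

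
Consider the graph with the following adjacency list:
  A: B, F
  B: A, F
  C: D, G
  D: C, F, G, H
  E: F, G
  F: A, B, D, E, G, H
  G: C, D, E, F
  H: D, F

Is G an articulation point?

No

Deleting G leaves 1 component (was 1) (its neighbors C, D, E, F remain connected to each other), so G is not a cut vertex.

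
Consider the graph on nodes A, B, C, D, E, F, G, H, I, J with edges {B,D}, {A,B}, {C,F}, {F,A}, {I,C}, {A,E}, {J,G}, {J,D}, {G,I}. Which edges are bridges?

A-E

The edges on the cycle J-G-I-C-F-A-B-D-J are not bridges since each lies on that cycle.
But removing E–A disconnects E from A — this is a bridge.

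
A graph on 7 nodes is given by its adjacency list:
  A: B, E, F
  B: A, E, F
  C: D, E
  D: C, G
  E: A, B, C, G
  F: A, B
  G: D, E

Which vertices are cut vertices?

Removing E increases the component count from 1 to 2, so E is a cut vertex.
By contrast removing G leaves 1 component; it is not a cut vertex. No other vertex is a cut vertex either.

E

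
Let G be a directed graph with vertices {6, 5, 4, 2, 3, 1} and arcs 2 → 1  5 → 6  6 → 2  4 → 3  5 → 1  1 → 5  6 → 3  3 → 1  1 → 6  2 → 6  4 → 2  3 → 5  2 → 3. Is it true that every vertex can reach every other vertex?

No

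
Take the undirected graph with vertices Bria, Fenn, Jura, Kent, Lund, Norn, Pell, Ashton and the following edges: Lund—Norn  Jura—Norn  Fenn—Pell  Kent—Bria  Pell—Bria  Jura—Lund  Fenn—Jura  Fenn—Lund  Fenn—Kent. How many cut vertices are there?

1

Removing Fenn increases the component count from 2 to 3, so Fenn is a cut vertex.
By contrast removing Lund leaves 2 components; it is not a cut vertex. No other vertex is a cut vertex either.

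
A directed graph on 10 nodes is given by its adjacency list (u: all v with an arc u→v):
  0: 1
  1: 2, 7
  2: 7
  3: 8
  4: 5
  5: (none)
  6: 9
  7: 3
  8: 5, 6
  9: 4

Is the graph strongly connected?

There is no directed path from 3 to 1, so the graph is not strongly connected.

No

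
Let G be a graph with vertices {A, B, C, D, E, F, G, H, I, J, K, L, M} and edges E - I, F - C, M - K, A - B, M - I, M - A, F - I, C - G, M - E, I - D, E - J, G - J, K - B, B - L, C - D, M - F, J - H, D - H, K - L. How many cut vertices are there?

1

Removing M increases the component count from 1 to 2, so M is a cut vertex.
By contrast removing A leaves 1 component; it is not a cut vertex. No other vertex is a cut vertex either.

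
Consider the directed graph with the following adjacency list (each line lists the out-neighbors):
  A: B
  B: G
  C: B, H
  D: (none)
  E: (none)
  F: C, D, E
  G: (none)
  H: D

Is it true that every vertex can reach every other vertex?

No

There is no directed path from D to A, so the graph is not strongly connected.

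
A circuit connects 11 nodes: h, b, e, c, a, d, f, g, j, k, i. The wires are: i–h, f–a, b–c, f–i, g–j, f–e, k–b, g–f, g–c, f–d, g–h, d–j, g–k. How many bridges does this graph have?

The edges on the cycle g-k-b-c-g are not bridges since each lies on that cycle.
But removing f–a disconnects f from a; removing e–f disconnects e from f — these are bridges.
That makes 2 bridges.

2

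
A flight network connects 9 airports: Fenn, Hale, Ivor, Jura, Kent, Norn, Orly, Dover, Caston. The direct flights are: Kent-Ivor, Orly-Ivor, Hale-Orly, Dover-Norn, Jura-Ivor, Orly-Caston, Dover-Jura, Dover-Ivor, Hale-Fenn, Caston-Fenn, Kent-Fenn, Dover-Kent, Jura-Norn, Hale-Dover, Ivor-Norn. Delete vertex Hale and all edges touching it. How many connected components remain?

1

With Hale gone, the remaining components are: {Fenn, Ivor, Jura, Kent, Norn, Orly, Dover, Caston}.
That is 1 component.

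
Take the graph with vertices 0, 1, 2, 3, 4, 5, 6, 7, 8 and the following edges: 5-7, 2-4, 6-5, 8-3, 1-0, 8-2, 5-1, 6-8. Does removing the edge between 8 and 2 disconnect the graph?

Removing 8-2 leaves no path between 8 and 2: the component count goes from 1 to 2. So it is a bridge.

Yes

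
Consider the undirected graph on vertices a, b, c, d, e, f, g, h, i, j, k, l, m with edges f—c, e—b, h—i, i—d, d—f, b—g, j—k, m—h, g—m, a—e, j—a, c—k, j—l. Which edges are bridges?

The edges on the cycle j-a-e-b-g-m-h-i-d-f-c-k-j are not bridges since each lies on that cycle.
But removing j—l disconnects j from l — this is a bridge.

j-l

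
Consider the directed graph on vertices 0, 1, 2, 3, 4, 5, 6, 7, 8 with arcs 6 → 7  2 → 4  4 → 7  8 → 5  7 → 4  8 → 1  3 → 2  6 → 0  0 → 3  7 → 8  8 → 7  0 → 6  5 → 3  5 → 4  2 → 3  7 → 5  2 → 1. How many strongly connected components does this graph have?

{2, 3, 4, 5, 7, 8} are all mutually reachable — one SCC of size 6.
{0, 6} are all mutually reachable — one SCC of size 2.
{1} is an SCC by itself.
That gives 3 strongly connected components.

3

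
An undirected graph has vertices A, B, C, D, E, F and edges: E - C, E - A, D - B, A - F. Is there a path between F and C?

Yes

From F we can reach A, C, E, F, which includes C.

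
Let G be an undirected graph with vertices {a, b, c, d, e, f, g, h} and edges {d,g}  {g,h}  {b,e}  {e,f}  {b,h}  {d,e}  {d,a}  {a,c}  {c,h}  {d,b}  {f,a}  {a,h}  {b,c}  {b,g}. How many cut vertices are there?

Removing a, for instance, still leaves 1 component. No single vertex removal increases the component count — the graph has no articulation points.

0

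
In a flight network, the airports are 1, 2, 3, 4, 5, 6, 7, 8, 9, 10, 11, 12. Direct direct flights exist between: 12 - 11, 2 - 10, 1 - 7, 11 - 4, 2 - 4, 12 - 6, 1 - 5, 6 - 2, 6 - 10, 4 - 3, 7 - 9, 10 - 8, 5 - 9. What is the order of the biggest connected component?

8

Starting from 1 we can reach 1, 5, 7, 9. That is one component of size 4.
Starting from 2 we can reach 2, 3, 4, 6, 8, 10, 11, 12. That is one component of size 8.
The largest has 8 vertices.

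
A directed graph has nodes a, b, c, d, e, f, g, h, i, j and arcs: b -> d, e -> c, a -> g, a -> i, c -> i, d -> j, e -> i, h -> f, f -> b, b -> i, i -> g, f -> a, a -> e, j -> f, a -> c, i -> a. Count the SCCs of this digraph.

{b, d, f, j} are all mutually reachable — one SCC of size 4.
{a, c, e, i} are all mutually reachable — one SCC of size 4.
{g} is an SCC by itself.
{h} is an SCC by itself.
That gives 4 strongly connected components.

4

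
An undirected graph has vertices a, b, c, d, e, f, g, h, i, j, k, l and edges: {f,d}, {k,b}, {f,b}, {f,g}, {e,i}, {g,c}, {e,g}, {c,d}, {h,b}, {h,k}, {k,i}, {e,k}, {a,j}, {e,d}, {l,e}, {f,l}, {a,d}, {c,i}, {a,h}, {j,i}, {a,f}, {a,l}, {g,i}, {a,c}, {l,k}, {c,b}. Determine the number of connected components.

1

Starting from a we can reach a, b, c, d, e, f, g, h, i, j, k, l. That is one component of size 12.
Total: 1 component.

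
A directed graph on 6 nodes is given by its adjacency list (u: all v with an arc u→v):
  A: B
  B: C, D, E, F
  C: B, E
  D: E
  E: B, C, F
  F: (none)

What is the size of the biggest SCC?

4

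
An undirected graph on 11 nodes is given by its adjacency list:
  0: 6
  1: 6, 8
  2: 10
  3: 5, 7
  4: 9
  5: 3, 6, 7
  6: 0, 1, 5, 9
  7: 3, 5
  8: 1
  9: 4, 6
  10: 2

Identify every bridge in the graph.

0-6, 1-6, 1-8, 10-2, 4-9, 5-6, 6-9

The edges on the cycle 5-7-3-5 are not bridges since each lies on that cycle.
But removing 1-8 disconnects 1 from 8; removing 9-6 disconnects 9 from 6; removing 0-6 disconnects 0 from 6; removing 10-2 disconnects 10 from 2 — these are bridges.
In total 7 edges are bridges.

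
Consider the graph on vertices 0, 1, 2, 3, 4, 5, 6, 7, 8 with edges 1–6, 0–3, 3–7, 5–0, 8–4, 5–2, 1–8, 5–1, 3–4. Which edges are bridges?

The edges on the cycle 5-1-8-4-3-0-5 are not bridges since each lies on that cycle.
But removing 3–7 disconnects 3 from 7; removing 6–1 disconnects 6 from 1; removing 5–2 disconnects 5 from 2 — these are bridges.

1-6, 2-5, 3-7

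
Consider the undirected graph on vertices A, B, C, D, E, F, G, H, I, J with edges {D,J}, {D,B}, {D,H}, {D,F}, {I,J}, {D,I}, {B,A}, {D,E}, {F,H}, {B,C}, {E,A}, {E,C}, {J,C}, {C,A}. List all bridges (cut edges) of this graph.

none

The edges on the cycle D-F-H-D are not bridges since each lies on that cycle.
Every edge lies on some cycle, so there are no bridges.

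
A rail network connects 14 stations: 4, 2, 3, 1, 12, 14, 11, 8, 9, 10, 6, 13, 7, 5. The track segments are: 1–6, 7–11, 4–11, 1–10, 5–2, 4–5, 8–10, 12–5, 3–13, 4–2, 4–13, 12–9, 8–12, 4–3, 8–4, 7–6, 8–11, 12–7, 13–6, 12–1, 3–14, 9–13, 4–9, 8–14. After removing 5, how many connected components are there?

1

With 5 gone, the remaining components are: {1, 2, 3, 4, 6, 7, 8, 9, 10, 11, 12, 13, 14}.
That is 1 component.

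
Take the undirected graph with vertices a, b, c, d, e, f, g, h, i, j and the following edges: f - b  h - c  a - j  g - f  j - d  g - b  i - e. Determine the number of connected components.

Starting from e we can reach e, i. That is one component of size 2.
Starting from c we can reach c, h. That is one component of size 2.
Starting from b we can reach b, f, g. That is one component of size 3.
Starting from a we can reach a, d, j. That is one component of size 3.
Total: 4 components.

4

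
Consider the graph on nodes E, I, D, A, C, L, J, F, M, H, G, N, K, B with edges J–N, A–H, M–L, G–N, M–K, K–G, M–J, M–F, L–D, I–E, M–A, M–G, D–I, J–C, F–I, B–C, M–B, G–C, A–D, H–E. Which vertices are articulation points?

Removing M increases the component count from 1 to 2, so M is a cut vertex.
By contrast removing B leaves 1 component; it is not a cut vertex. No other vertex is a cut vertex either.

M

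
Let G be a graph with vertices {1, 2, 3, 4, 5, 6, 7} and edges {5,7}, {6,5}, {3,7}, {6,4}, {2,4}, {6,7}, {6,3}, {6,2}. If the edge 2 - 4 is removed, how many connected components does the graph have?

2 and 4 are still connected via 2-6-4, so the component count stays at 2.

2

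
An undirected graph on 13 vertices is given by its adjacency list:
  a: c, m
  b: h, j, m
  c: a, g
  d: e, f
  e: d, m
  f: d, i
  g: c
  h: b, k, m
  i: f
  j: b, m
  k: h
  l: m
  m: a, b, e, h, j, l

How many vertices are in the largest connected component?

13

Starting from a we can reach a, b, c, d, e, f, g, h, i, j, k, l, m. That is one component of size 13.
The largest has 13 vertices.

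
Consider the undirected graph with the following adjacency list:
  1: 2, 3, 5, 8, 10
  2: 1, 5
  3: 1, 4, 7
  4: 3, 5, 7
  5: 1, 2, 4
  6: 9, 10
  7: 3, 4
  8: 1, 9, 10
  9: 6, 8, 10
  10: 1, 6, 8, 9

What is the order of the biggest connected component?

Starting from 1 we can reach 1, 2, 3, 4, 5, 6, 7, 8, 9, 10. That is one component of size 10.
The largest has 10 vertices.

10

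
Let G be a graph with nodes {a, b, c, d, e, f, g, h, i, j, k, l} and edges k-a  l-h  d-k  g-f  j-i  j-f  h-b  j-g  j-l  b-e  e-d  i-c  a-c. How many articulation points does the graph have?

Removing j increases the component count from 1 to 2, so j is a cut vertex.
By contrast removing h leaves 1 component; it is not a cut vertex. No other vertex is a cut vertex either.

1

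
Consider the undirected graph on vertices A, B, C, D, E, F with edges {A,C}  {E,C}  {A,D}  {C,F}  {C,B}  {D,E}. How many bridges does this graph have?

The edges on the cycle A-D-E-C-A are not bridges since each lies on that cycle.
But removing C–F disconnects C from F; removing C–B disconnects C from B — these are bridges.
That makes 2 bridges.

2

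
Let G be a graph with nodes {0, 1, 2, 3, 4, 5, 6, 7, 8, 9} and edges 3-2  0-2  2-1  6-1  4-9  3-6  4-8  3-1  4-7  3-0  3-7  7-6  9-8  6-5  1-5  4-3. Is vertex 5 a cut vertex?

Deleting 5 leaves 1 component (was 1) (its neighbors 1, 6 remain connected to each other), so 5 is not a cut vertex.

No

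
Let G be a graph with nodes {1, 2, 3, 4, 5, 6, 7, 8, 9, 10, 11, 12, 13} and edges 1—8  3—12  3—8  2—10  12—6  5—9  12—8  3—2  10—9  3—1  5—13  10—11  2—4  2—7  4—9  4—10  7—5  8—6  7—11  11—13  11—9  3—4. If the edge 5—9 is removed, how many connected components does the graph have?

5 and 9 are still connected via 5-7-11-9, so the component count stays at 1.

1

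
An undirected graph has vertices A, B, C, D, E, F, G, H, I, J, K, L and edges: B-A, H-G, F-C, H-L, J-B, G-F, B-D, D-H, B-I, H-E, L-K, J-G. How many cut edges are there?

7

The edges on the cycle J-B-D-H-G-J are not bridges since each lies on that cycle.
But removing B-A disconnects B from A; removing H-E disconnects H from E; removing G-F disconnects G from F; removing H-L disconnects H from L — these are bridges.
In total 7 edges are bridges.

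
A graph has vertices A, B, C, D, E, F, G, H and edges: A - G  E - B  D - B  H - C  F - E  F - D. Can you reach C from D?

The component containing D is {B, D, E, F}, and C is not in it.

No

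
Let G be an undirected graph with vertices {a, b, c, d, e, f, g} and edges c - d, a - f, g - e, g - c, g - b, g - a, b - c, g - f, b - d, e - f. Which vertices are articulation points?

Removing g increases the component count from 1 to 2, so g is a cut vertex.
By contrast removing f leaves 1 component; it is not a cut vertex. No other vertex is a cut vertex either.

g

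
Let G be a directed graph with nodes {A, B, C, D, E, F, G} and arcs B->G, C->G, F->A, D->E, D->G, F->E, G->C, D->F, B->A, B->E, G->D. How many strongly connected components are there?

5

{C, D, G} are all mutually reachable — one SCC of size 3.
{B} is an SCC by itself.
{A} is an SCC by itself.
{F} is an SCC by itself.
{E} is an SCC by itself.
That gives 5 strongly connected components.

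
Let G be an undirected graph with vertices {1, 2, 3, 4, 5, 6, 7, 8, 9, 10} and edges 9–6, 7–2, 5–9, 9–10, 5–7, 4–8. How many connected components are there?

4

3 is isolated — a component by itself.
1 is isolated — a component by itself.
Starting from 4 we can reach 4, 8. That is one component of size 2.
Starting from 2 we can reach 2, 5, 6, 7, 9, 10. That is one component of size 6.
Total: 4 components.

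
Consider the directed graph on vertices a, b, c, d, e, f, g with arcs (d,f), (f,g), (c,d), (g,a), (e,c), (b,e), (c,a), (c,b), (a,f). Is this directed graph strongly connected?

No

There is no directed path from d to b, so the graph is not strongly connected.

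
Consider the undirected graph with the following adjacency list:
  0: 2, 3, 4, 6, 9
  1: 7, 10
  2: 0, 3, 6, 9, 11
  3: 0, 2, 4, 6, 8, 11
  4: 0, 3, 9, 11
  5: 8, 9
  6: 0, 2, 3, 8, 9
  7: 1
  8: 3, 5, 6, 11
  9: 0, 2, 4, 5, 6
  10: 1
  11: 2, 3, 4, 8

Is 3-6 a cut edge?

No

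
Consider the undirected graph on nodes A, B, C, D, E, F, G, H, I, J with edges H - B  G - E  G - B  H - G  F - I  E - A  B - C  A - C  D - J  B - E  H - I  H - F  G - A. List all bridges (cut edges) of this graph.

D-J

The edges on the cycle H-F-I-H are not bridges since each lies on that cycle.
But removing D - J disconnects D from J — this is a bridge.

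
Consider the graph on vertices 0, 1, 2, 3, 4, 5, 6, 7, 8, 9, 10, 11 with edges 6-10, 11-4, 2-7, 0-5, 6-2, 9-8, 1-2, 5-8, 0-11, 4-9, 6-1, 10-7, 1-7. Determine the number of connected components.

3 is isolated — a component by itself.
Starting from 1 we can reach 1, 2, 6, 7, 10. That is one component of size 5.
Starting from 0 we can reach 0, 4, 5, 8, 9, 11. That is one component of size 6.
Total: 3 components.

3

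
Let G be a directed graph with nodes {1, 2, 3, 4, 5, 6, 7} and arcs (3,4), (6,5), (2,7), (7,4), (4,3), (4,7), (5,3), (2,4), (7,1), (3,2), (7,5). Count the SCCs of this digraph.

3

{2, 3, 4, 5, 7} are all mutually reachable — one SCC of size 5.
{1} is an SCC by itself.
{6} is an SCC by itself.
That gives 3 strongly connected components.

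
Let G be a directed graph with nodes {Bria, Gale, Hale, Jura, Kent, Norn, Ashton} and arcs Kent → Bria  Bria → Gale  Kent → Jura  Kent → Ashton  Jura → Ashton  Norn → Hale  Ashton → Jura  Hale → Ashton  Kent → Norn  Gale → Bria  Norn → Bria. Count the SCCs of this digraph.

{Bria, Gale} are all mutually reachable — one SCC of size 2.
{Jura, Ashton} are all mutually reachable — one SCC of size 2.
{Kent} is an SCC by itself.
{Norn} is an SCC by itself.
{Hale} is an SCC by itself.
That gives 5 strongly connected components.

5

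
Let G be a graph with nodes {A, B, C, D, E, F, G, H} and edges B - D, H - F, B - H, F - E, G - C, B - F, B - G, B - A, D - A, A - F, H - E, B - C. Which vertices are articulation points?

Removing B increases the component count from 1 to 2, so B is a cut vertex.
By contrast removing F leaves 1 component; it is not a cut vertex. No other vertex is a cut vertex either.

B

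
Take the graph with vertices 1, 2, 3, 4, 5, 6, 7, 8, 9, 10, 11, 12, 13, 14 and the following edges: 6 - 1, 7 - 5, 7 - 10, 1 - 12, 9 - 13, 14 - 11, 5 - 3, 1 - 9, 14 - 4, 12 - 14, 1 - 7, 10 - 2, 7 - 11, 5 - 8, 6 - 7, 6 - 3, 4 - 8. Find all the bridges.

The edges on the cycle 1-12-14-4-8-5-7-1 are not bridges since each lies on that cycle.
But removing 10 - 2 disconnects 10 from 2; removing 9 - 1 disconnects 9 from 1; removing 10 - 7 disconnects 10 from 7; removing 9 - 13 disconnects 9 from 13 — these are bridges.

1-9, 10-2, 10-7, 13-9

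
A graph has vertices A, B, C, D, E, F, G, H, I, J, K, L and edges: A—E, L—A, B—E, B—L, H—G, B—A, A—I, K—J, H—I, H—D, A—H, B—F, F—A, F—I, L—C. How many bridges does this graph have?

4

The edges on the cycle B-F-I-H-A-B are not bridges since each lies on that cycle.
But removing C—L disconnects C from L; removing D—H disconnects D from H; removing H—G disconnects H from G; removing K—J disconnects K from J — these are bridges.
That makes 4 bridges.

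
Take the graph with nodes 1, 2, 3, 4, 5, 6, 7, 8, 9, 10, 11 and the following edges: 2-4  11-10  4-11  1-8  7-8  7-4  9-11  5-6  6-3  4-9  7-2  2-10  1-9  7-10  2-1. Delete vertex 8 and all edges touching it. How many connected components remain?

2

With 8 gone, the remaining components are: {3, 5, 6}; {1, 2, 4, 7, 9, 10, 11}.
That is 2 components.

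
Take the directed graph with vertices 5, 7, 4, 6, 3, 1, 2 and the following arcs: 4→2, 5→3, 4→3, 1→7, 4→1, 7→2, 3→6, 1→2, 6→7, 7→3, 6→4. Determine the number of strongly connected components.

{1, 3, 4, 6, 7} are all mutually reachable — one SCC of size 5.
{2} is an SCC by itself.
{5} is an SCC by itself.
That gives 3 strongly connected components.

3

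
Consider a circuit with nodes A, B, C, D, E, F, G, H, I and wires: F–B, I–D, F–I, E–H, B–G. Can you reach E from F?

The component containing F is {B, D, F, G, I}, and E is not in it.

No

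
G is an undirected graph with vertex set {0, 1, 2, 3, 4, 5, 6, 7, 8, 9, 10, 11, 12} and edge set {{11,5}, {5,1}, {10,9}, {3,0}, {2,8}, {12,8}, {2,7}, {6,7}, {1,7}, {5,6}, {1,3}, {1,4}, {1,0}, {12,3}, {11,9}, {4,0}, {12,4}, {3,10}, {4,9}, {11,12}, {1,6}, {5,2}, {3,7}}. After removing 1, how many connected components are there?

With 1 gone, the remaining components are: {0, 2, 3, 4, 5, 6, 7, 8, 9, 10, 11, 12}.
That is 1 component.

1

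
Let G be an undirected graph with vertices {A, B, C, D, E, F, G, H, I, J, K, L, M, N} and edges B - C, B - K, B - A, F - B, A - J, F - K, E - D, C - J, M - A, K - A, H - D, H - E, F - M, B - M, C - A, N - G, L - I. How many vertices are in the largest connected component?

Starting from G we can reach G, N. That is one component of size 2.
Starting from I we can reach I, L. That is one component of size 2.
Starting from D we can reach D, E, H. That is one component of size 3.
Starting from A we can reach A, B, C, F, J, K, M. That is one component of size 7.
The largest has 7 vertices.

7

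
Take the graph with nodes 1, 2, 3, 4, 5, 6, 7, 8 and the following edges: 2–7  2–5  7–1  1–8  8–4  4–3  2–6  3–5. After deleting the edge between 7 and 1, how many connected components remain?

1

7 and 1 are still connected via 7-2-5-3-4-8-1, so the component count stays at 1.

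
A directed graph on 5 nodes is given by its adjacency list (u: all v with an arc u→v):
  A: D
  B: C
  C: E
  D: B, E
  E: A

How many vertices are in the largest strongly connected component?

5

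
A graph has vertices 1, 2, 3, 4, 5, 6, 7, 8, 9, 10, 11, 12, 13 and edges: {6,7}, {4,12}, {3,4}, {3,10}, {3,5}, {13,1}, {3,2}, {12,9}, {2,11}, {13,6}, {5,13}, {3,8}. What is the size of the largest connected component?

13

Starting from 1 we can reach 1, 2, 3, 4, 5, 6, 7, 8, 9, 10, 11, 12, 13. That is one component of size 13.
The largest has 13 vertices.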